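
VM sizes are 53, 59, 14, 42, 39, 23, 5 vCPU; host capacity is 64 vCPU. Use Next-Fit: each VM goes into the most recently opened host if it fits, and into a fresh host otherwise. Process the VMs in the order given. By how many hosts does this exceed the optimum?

1

Next-Fit: [53] [59] [14,42] [39,23] [5] → 5 hosts.
Total size 235 vCPU; any packing needs at least ⌈235/64⌉ = 4 hosts.
An optimal packing achieves that bound: [59,5] [53] [42,14] [39,23] → 4 hosts.
Excess: 5 − 4 = 1.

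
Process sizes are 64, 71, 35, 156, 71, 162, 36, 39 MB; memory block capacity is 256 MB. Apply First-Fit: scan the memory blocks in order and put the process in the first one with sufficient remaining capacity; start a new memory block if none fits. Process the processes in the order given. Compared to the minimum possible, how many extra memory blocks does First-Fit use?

First-Fit: [64,71,35,71] [156,36,39] [162] → 3 memory blocks.
Total size 634 MB; any packing needs at least ⌈634/256⌉ = 3 memory blocks.
So 3 is already optimal.

0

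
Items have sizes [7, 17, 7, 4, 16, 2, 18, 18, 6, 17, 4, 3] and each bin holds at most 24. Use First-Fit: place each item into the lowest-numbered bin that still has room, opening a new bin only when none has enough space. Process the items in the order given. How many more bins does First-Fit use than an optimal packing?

First-Fit: [7,17] [7,4,2,6,4] [16,3] [18] [18] [17] → 6 bins.
Total size 119; any packing needs at least ⌈119/24⌉ = 5 bins.
An optimal packing achieves that bound: [18,6] [18,4,2] [17,7] [17,7] [16,4,3] → 5 bins.
Excess: 6 − 5 = 1.

1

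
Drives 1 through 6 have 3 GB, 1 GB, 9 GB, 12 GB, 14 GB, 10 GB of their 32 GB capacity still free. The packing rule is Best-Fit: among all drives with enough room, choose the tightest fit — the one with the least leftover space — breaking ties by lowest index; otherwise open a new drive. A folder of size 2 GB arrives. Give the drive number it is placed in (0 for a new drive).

1

Drives with room: drive 1 (3 GB), drive 3 (9 GB), drive 4 (12 GB), drive 5 (14 GB), drive 6 (10 GB).
Tightest fit is drive 1 with 3 GB free.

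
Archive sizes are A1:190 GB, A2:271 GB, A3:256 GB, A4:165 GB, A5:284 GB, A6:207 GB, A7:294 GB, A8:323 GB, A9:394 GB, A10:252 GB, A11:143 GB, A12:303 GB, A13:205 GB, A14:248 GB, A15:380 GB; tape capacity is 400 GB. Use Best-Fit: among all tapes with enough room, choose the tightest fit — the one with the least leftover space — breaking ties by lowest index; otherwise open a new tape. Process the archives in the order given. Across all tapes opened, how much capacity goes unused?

1285

tape 1: place A1 (190 GB), 210 GB left
tape 2: place A2 (271 GB), 129 GB left
tape 3: place A3 (256 GB), 144 GB left
tape 1: place A4 (165 GB), 45 GB left
tape 4: place A5 (284 GB), 116 GB left
tape 5: place A6 (207 GB), 193 GB left
tape 6: place A7 (294 GB), 106 GB left
tape 7: place A8 (323 GB), 77 GB left
tape 8: place A9 (394 GB), 6 GB left
tape 9: place A10 (252 GB), 148 GB left
tape 3: place A11 (143 GB), 1 GB left
tape 10: place A12 (303 GB), 97 GB left
tape 11: place A13 (205 GB), 195 GB left
tape 12: place A14 (248 GB), 152 GB left
tape 13: place A15 (380 GB), 20 GB left
13 tapes × 400 GB = 5200 GB; used 3915 GB; unused 1285 GB.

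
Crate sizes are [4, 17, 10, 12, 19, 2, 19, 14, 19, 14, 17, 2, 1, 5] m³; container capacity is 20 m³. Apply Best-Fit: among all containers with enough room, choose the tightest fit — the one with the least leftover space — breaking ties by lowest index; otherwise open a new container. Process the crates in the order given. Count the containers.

9 containers

4 m³ → container 1 (remaining 16 m³)
17 m³ → container 2 (remaining 3 m³)
10 m³ → container 1 (remaining 6 m³)
12 m³ → container 3 (remaining 8 m³)
19 m³ → container 4 (remaining 1 m³)
2 m³ → container 2 (remaining 1 m³)
19 m³ → container 5 (remaining 1 m³)
14 m³ → container 6 (remaining 6 m³)
19 m³ → container 7 (remaining 1 m³)
14 m³ → container 8 (remaining 6 m³)
17 m³ → container 9 (remaining 3 m³)
2 m³ → container 9 (remaining 1 m³)
1 m³ → container 2 (remaining 0 m³)
5 m³ → container 1 (remaining 1 m³)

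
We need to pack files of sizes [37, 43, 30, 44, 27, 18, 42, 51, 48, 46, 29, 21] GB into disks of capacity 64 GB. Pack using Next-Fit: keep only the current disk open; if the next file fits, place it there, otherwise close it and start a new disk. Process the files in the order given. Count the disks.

10

Put 37 GB in disk 1; 27 GB remain.
Put 43 GB in disk 2; 21 GB remain.
Put 30 GB in disk 3; 34 GB remain.
Put 44 GB in disk 4; 20 GB remain.
Put 27 GB in disk 5; 37 GB remain.
Put 18 GB in disk 5; 19 GB remain.
Put 42 GB in disk 6; 22 GB remain.
Put 51 GB in disk 7; 13 GB remain.
Put 48 GB in disk 8; 16 GB remain.
Put 46 GB in disk 9; 18 GB remain.
Put 29 GB in disk 10; 35 GB remain.
Put 21 GB in disk 10; 14 GB remain.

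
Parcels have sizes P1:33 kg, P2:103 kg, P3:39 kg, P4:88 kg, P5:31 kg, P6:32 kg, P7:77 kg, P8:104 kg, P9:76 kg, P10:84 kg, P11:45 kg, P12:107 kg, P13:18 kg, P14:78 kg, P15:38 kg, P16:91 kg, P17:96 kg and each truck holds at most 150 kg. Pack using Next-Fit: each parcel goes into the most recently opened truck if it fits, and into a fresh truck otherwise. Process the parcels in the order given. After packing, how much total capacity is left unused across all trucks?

360

Put P1 (33 kg) in truck 1; 117 kg remain.
Put P2 (103 kg) in truck 1; 14 kg remain.
Put P3 (39 kg) in truck 2; 111 kg remain.
Put P4 (88 kg) in truck 2; 23 kg remain.
Put P5 (31 kg) in truck 3; 119 kg remain.
Put P6 (32 kg) in truck 3; 87 kg remain.
Put P7 (77 kg) in truck 3; 10 kg remain.
Put P8 (104 kg) in truck 4; 46 kg remain.
Put P9 (76 kg) in truck 5; 74 kg remain.
Put P10 (84 kg) in truck 6; 66 kg remain.
Put P11 (45 kg) in truck 6; 21 kg remain.
Put P12 (107 kg) in truck 7; 43 kg remain.
Put P13 (18 kg) in truck 7; 25 kg remain.
Put P14 (78 kg) in truck 8; 72 kg remain.
Put P15 (38 kg) in truck 8; 34 kg remain.
Put P16 (91 kg) in truck 9; 59 kg remain.
Put P17 (96 kg) in truck 10; 54 kg remain.
10 trucks × 150 kg = 1500 kg; used 1140 kg; unused 360 kg.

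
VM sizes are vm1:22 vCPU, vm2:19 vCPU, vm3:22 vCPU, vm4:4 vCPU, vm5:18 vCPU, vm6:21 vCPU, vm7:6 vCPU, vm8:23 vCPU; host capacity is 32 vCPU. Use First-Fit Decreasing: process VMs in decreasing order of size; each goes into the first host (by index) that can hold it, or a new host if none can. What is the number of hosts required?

6

Sorted descending: 23, 22, 22, 21, 19, 18, 6, 4.
host 1: place 23 vCPU, 9 vCPU left
host 2: place 22 vCPU, 10 vCPU left
host 3: place 22 vCPU, 10 vCPU left
host 4: place 21 vCPU, 11 vCPU left
host 5: place 19 vCPU, 13 vCPU left
host 6: place 18 vCPU, 14 vCPU left
host 1: place 6 vCPU, 3 vCPU left
host 2: place 4 vCPU, 6 vCPU left
Final hosts: [23,6] [22,4] [22] [21] [19] [18].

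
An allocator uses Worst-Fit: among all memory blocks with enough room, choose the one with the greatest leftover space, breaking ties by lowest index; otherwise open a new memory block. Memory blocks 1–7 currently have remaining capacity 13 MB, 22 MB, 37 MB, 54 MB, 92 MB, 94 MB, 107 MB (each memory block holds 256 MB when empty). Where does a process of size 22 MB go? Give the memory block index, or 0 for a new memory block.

7

Memory blocks with room: memory block 2 (22 MB), memory block 3 (37 MB), memory block 4 (54 MB), memory block 5 (92 MB), memory block 6 (94 MB), memory block 7 (107 MB).
Most room is memory block 7 with 107 MB free.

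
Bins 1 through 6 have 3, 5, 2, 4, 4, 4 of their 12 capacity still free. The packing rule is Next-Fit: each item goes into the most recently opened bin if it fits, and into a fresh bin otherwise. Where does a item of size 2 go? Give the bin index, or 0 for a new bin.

Next-Fit only looks at bin 6, which has 4 free.
2 fits there.

6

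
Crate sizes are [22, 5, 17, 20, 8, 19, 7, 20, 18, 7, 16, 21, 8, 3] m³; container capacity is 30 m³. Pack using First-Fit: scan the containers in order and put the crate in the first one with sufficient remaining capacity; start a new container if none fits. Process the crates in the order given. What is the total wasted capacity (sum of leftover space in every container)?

49

Put 22 m³ in container 1; 8 m³ remain.
Put 5 m³ in container 1; 3 m³ remain.
Put 17 m³ in container 2; 13 m³ remain.
Put 20 m³ in container 3; 10 m³ remain.
Put 8 m³ in container 2; 5 m³ remain.
Put 19 m³ in container 4; 11 m³ remain.
Put 7 m³ in container 3; 3 m³ remain.
Put 20 m³ in container 5; 10 m³ remain.
Put 18 m³ in container 6; 12 m³ remain.
Put 7 m³ in container 4; 4 m³ remain.
Put 16 m³ in container 7; 14 m³ remain.
Put 21 m³ in container 8; 9 m³ remain.
Put 8 m³ in container 5; 2 m³ remain.
Put 3 m³ in container 1; 0 m³ remain.
8 containers × 30 m³ = 240 m³; used 191 m³; unused 49 m³.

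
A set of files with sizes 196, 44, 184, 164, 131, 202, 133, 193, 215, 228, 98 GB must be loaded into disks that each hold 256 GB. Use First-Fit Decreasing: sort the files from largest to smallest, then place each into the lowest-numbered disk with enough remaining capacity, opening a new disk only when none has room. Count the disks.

9

Sorted descending: 228, 215, 202, 196, 193, 184, 164, 133, 131, 98, 44.
Put 228 GB in disk 1; 28 GB remain.
Put 215 GB in disk 2; 41 GB remain.
Put 202 GB in disk 3; 54 GB remain.
Put 196 GB in disk 4; 60 GB remain.
Put 193 GB in disk 5; 63 GB remain.
Put 184 GB in disk 6; 72 GB remain.
Put 164 GB in disk 7; 92 GB remain.
Put 133 GB in disk 8; 123 GB remain.
Put 131 GB in disk 9; 125 GB remain.
Put 98 GB in disk 8; 25 GB remain.
Put 44 GB in disk 3; 10 GB remain.
Final disks: [228] [215] [202,44] [196] [193] [184] [164] [133,98] [131].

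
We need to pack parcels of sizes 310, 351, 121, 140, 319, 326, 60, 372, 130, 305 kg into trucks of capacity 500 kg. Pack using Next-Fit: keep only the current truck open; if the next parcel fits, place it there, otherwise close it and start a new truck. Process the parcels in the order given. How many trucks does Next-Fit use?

Put 310 kg in truck 1; 190 kg remain.
Put 351 kg in truck 2; 149 kg remain.
Put 121 kg in truck 2; 28 kg remain.
Put 140 kg in truck 3; 360 kg remain.
Put 319 kg in truck 3; 41 kg remain.
Put 326 kg in truck 4; 174 kg remain.
Put 60 kg in truck 4; 114 kg remain.
Put 372 kg in truck 5; 128 kg remain.
Put 130 kg in truck 6; 370 kg remain.
Put 305 kg in truck 6; 65 kg remain.

6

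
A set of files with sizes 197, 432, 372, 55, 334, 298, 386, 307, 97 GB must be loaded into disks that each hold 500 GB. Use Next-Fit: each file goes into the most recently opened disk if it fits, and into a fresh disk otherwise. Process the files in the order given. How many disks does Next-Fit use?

Put 197 GB in disk 1; 303 GB remain.
Put 432 GB in disk 2; 68 GB remain.
Put 372 GB in disk 3; 128 GB remain.
Put 55 GB in disk 3; 73 GB remain.
Put 334 GB in disk 4; 166 GB remain.
Put 298 GB in disk 5; 202 GB remain.
Put 386 GB in disk 6; 114 GB remain.
Put 307 GB in disk 7; 193 GB remain.
Put 97 GB in disk 7; 96 GB remain.

7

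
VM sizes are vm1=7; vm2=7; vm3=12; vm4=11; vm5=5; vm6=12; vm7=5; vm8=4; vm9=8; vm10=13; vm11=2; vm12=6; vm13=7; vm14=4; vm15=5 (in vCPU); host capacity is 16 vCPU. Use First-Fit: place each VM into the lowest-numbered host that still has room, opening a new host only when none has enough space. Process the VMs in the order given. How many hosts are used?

Put vm1 (7 vCPU) in host 1; 9 vCPU remain.
Put vm2 (7 vCPU) in host 1; 2 vCPU remain.
Put vm3 (12 vCPU) in host 2; 4 vCPU remain.
Put vm4 (11 vCPU) in host 3; 5 vCPU remain.
Put vm5 (5 vCPU) in host 3; 0 vCPU remain.
Put vm6 (12 vCPU) in host 4; 4 vCPU remain.
Put vm7 (5 vCPU) in host 5; 11 vCPU remain.
Put vm8 (4 vCPU) in host 2; 0 vCPU remain.
Put vm9 (8 vCPU) in host 5; 3 vCPU remain.
Put vm10 (13 vCPU) in host 6; 3 vCPU remain.
Put vm11 (2 vCPU) in host 1; 0 vCPU remain.
Put vm12 (6 vCPU) in host 7; 10 vCPU remain.
Put vm13 (7 vCPU) in host 7; 3 vCPU remain.
Put vm14 (4 vCPU) in host 4; 0 vCPU remain.
Put vm15 (5 vCPU) in host 8; 11 vCPU remain.
Final hosts: [7,7,2] [12,4] [11,5] [12,4] [5,8] [13] [6,7] [5].

8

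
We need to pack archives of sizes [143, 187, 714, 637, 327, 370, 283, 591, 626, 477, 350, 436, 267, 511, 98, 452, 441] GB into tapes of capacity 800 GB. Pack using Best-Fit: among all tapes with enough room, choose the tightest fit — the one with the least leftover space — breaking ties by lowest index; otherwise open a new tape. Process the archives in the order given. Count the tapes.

tape 1: place 143 GB, 657 GB left
tape 1: place 187 GB, 470 GB left
tape 2: place 714 GB, 86 GB left
tape 3: place 637 GB, 163 GB left
tape 1: place 327 GB, 143 GB left
tape 4: place 370 GB, 430 GB left
tape 4: place 283 GB, 147 GB left
tape 5: place 591 GB, 209 GB left
tape 6: place 626 GB, 174 GB left
tape 7: place 477 GB, 323 GB left
tape 8: place 350 GB, 450 GB left
tape 8: place 436 GB, 14 GB left
tape 7: place 267 GB, 56 GB left
tape 9: place 511 GB, 289 GB left
tape 1: place 98 GB, 45 GB left
tape 10: place 452 GB, 348 GB left
tape 11: place 441 GB, 359 GB left

11 tapes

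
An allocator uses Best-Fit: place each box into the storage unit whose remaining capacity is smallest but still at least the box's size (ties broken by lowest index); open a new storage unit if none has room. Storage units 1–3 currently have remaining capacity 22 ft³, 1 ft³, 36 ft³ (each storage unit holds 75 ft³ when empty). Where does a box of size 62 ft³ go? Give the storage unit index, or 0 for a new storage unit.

No storage unit has ≥ 62 ft³ free, so a new storage unit is opened.

0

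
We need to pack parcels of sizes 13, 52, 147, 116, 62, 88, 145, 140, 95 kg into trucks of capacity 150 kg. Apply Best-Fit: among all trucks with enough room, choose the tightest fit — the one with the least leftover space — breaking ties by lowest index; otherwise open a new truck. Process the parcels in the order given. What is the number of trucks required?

7 trucks

13 kg → truck 1 (remaining 137 kg)
52 kg → truck 1 (remaining 85 kg)
147 kg → truck 2 (remaining 3 kg)
116 kg → truck 3 (remaining 34 kg)
62 kg → truck 1 (remaining 23 kg)
88 kg → truck 4 (remaining 62 kg)
145 kg → truck 5 (remaining 5 kg)
140 kg → truck 6 (remaining 10 kg)
95 kg → truck 7 (remaining 55 kg)
Final trucks: [13,52,62] [147] [116] [88] [145] [140] [95].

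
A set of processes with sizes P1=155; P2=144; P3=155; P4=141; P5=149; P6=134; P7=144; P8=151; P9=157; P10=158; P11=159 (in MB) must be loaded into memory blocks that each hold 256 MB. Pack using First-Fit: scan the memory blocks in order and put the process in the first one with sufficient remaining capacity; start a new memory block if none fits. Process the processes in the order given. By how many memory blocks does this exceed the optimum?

First-Fit: [155] [144] [155] [141] [149] [134] [144] [151] [157] [158] [159] → 11 memory blocks.
11 processes exceed 128 MB (half the capacity), and no two of those can share a memory block, so at least 11 memory blocks are needed.
So 11 is already optimal.

0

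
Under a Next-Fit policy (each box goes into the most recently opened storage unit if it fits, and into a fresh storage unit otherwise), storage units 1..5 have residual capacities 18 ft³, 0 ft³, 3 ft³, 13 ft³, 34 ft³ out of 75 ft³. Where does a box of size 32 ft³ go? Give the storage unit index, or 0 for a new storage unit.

Next-Fit only looks at storage unit 5, which has 34 ft³ free.
32 ft³ fits there.

5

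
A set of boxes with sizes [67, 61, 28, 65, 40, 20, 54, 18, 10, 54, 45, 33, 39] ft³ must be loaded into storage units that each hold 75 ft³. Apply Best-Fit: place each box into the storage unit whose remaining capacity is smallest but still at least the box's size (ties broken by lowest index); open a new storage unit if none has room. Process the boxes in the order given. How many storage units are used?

storage unit 1: place 67 ft³, 8 ft³ left
storage unit 2: place 61 ft³, 14 ft³ left
storage unit 3: place 28 ft³, 47 ft³ left
storage unit 4: place 65 ft³, 10 ft³ left
storage unit 3: place 40 ft³, 7 ft³ left
storage unit 5: place 20 ft³, 55 ft³ left
storage unit 5: place 54 ft³, 1 ft³ left
storage unit 6: place 18 ft³, 57 ft³ left
storage unit 4: place 10 ft³, 0 ft³ left
storage unit 6: place 54 ft³, 3 ft³ left
storage unit 7: place 45 ft³, 30 ft³ left
storage unit 8: place 33 ft³, 42 ft³ left
storage unit 8: place 39 ft³, 3 ft³ left

8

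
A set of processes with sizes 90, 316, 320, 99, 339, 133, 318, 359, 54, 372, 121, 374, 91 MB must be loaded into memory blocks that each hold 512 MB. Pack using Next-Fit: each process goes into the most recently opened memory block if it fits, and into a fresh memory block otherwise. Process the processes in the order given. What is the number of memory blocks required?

Put 90 MB in memory block 1; 422 MB remain.
Put 316 MB in memory block 1; 106 MB remain.
Put 320 MB in memory block 2; 192 MB remain.
Put 99 MB in memory block 2; 93 MB remain.
Put 339 MB in memory block 3; 173 MB remain.
Put 133 MB in memory block 3; 40 MB remain.
Put 318 MB in memory block 4; 194 MB remain.
Put 359 MB in memory block 5; 153 MB remain.
Put 54 MB in memory block 5; 99 MB remain.
Put 372 MB in memory block 6; 140 MB remain.
Put 121 MB in memory block 6; 19 MB remain.
Put 374 MB in memory block 7; 138 MB remain.
Put 91 MB in memory block 7; 47 MB remain.
Final memory blocks: [90,316] [320,99] [339,133] [318] [359,54] [372,121] [374,91].

7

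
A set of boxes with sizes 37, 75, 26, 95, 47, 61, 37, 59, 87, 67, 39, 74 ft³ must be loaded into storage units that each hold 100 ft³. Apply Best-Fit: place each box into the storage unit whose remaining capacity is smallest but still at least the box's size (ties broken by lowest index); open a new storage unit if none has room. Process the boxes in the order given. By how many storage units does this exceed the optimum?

1

Best-Fit: [37,26,37] [75] [95] [47] [61,39] [59] [87] [67] [74] → 9 storage units.
Total size 704 ft³; any packing needs at least ⌈704/100⌉ = 8 storage units.
An optimal packing achieves that bound: [95] [87] [75] [74,26] [67] [61,39] [59,37] [47,37] → 8 storage units.
Excess: 9 − 8 = 1.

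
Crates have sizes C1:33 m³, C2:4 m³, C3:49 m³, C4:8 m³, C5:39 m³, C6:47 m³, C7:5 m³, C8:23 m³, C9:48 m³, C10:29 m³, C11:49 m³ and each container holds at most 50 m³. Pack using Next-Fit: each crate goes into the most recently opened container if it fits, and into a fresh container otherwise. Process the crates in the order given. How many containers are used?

Put C1 (33 m³) in container 1; 17 m³ remain.
Put C2 (4 m³) in container 1; 13 m³ remain.
Put C3 (49 m³) in container 2; 1 m³ remain.
Put C4 (8 m³) in container 3; 42 m³ remain.
Put C5 (39 m³) in container 3; 3 m³ remain.
Put C6 (47 m³) in container 4; 3 m³ remain.
Put C7 (5 m³) in container 5; 45 m³ remain.
Put C8 (23 m³) in container 5; 22 m³ remain.
Put C9 (48 m³) in container 6; 2 m³ remain.
Put C10 (29 m³) in container 7; 21 m³ remain.
Put C11 (49 m³) in container 8; 1 m³ remain.

8 containers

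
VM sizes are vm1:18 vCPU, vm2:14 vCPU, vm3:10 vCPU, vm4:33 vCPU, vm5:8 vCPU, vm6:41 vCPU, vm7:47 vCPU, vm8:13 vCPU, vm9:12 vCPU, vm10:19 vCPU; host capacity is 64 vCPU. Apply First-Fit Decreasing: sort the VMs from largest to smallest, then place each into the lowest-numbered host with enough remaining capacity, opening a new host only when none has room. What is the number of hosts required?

Sorted descending: 47, 41, 33, 19, 18, 14, 13, 12, 10, 8.
47 vCPU → host 1 (remaining 17 vCPU)
41 vCPU → host 2 (remaining 23 vCPU)
33 vCPU → host 3 (remaining 31 vCPU)
19 vCPU → host 2 (remaining 4 vCPU)
18 vCPU → host 3 (remaining 13 vCPU)
14 vCPU → host 1 (remaining 3 vCPU)
13 vCPU → host 3 (remaining 0 vCPU)
12 vCPU → host 4 (remaining 52 vCPU)
10 vCPU → host 4 (remaining 42 vCPU)
8 vCPU → host 4 (remaining 34 vCPU)
Final hosts: [47,14] [41,19] [33,18,13] [12,10,8].

4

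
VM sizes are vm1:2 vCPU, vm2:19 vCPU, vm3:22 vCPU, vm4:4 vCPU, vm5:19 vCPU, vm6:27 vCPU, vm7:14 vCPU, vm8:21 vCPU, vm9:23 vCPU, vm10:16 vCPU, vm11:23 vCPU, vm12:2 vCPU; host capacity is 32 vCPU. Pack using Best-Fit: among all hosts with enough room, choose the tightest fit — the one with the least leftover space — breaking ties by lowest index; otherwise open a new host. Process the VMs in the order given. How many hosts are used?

Put vm1 (2 vCPU) in host 1; 30 vCPU remain.
Put vm2 (19 vCPU) in host 1; 11 vCPU remain.
Put vm3 (22 vCPU) in host 2; 10 vCPU remain.
Put vm4 (4 vCPU) in host 2; 6 vCPU remain.
Put vm5 (19 vCPU) in host 3; 13 vCPU remain.
Put vm6 (27 vCPU) in host 4; 5 vCPU remain.
Put vm7 (14 vCPU) in host 5; 18 vCPU remain.
Put vm8 (21 vCPU) in host 6; 11 vCPU remain.
Put vm9 (23 vCPU) in host 7; 9 vCPU remain.
Put vm10 (16 vCPU) in host 5; 2 vCPU remain.
Put vm11 (23 vCPU) in host 8; 9 vCPU remain.
Put vm12 (2 vCPU) in host 5; 0 vCPU remain.

8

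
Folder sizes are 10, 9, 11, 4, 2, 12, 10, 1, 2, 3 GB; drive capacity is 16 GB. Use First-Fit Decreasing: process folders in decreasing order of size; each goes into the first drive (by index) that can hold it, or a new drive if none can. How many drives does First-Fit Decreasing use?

Sorted descending: 12, 11, 10, 10, 9, 4, 3, 2, 2, 1.
drive 1: place 12 GB, 4 GB left
drive 2: place 11 GB, 5 GB left
drive 3: place 10 GB, 6 GB left
drive 4: place 10 GB, 6 GB left
drive 5: place 9 GB, 7 GB left
drive 1: place 4 GB, 0 GB left
drive 2: place 3 GB, 2 GB left
drive 2: place 2 GB, 0 GB left
drive 3: place 2 GB, 4 GB left
drive 3: place 1 GB, 3 GB left

5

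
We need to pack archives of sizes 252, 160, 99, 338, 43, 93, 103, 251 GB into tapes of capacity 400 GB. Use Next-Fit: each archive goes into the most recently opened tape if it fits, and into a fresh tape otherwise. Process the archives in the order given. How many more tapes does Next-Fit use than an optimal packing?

1

Next-Fit: [252] [160,99] [338,43] [93,103] [251] → 5 tapes.
Total size 1339 GB; any packing needs at least ⌈1339/400⌉ = 4 tapes.
An optimal packing achieves that bound: [338,43] [252,103] [251,99] [160,93] → 4 tapes.
Excess: 5 − 4 = 1.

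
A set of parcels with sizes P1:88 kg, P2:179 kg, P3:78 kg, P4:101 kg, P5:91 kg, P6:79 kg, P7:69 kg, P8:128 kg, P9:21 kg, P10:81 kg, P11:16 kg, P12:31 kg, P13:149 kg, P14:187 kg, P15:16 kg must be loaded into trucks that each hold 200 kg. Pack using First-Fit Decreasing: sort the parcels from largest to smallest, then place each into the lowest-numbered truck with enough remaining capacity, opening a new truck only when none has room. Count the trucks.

7 trucks

Sorted descending: 187, 179, 149, 128, 101, 91, 88, 81, 79, 78, 69, 31, 21, 16, 16.
187 kg → truck 1 (remaining 13 kg)
179 kg → truck 2 (remaining 21 kg)
149 kg → truck 3 (remaining 51 kg)
128 kg → truck 4 (remaining 72 kg)
101 kg → truck 5 (remaining 99 kg)
91 kg → truck 5 (remaining 8 kg)
88 kg → truck 6 (remaining 112 kg)
81 kg → truck 6 (remaining 31 kg)
79 kg → truck 7 (remaining 121 kg)
78 kg → truck 7 (remaining 43 kg)
69 kg → truck 4 (remaining 3 kg)
31 kg → truck 3 (remaining 20 kg)
21 kg → truck 2 (remaining 0 kg)
16 kg → truck 3 (remaining 4 kg)
16 kg → truck 6 (remaining 15 kg)
Final trucks: [187] [179,21] [149,31,16] [128,69] [101,91] [88,81,16] [79,78].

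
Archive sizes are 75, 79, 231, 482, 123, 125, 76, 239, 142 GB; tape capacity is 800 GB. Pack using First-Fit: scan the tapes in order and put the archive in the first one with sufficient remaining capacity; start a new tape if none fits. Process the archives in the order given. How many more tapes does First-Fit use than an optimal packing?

First-Fit: [75,79,231,123,125,76] [482,239] [142] → 3 tapes.
Total size 1572 GB; any packing needs at least ⌈1572/800⌉ = 2 tapes.
An optimal packing achieves that bound: [482,239,79] [231,142,125,123,76,75] → 2 tapes.
Excess: 3 − 2 = 1.

1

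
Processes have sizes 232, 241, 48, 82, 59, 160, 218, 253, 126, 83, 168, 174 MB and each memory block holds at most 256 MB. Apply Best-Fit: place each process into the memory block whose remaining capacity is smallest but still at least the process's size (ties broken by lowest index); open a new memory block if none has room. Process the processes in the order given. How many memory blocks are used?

9 memory blocks

Put 232 MB in memory block 1; 24 MB remain.
Put 241 MB in memory block 2; 15 MB remain.
Put 48 MB in memory block 3; 208 MB remain.
Put 82 MB in memory block 3; 126 MB remain.
Put 59 MB in memory block 3; 67 MB remain.
Put 160 MB in memory block 4; 96 MB remain.
Put 218 MB in memory block 5; 38 MB remain.
Put 253 MB in memory block 6; 3 MB remain.
Put 126 MB in memory block 7; 130 MB remain.
Put 83 MB in memory block 4; 13 MB remain.
Put 168 MB in memory block 8; 88 MB remain.
Put 174 MB in memory block 9; 82 MB remain.
Final memory blocks: [232] [241] [48,82,59] [160,83] [218] [253] [126] [168] [174].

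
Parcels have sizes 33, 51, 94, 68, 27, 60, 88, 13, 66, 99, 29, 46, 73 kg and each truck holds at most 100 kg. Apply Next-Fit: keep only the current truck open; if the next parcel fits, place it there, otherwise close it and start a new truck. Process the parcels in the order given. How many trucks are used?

truck 1: place 33 kg, 67 kg left
truck 1: place 51 kg, 16 kg left
truck 2: place 94 kg, 6 kg left
truck 3: place 68 kg, 32 kg left
truck 3: place 27 kg, 5 kg left
truck 4: place 60 kg, 40 kg left
truck 5: place 88 kg, 12 kg left
truck 6: place 13 kg, 87 kg left
truck 6: place 66 kg, 21 kg left
truck 7: place 99 kg, 1 kg left
truck 8: place 29 kg, 71 kg left
truck 8: place 46 kg, 25 kg left
truck 9: place 73 kg, 27 kg left

9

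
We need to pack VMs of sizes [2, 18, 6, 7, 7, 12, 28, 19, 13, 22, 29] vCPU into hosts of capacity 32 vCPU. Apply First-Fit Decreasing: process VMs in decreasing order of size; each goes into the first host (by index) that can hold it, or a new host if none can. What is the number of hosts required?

6 hosts

Sorted descending: 29, 28, 22, 19, 18, 13, 12, 7, 7, 6, 2.
host 1: place 29 vCPU, 3 vCPU left
host 2: place 28 vCPU, 4 vCPU left
host 3: place 22 vCPU, 10 vCPU left
host 4: place 19 vCPU, 13 vCPU left
host 5: place 18 vCPU, 14 vCPU left
host 4: place 13 vCPU, 0 vCPU left
host 5: place 12 vCPU, 2 vCPU left
host 3: place 7 vCPU, 3 vCPU left
host 6: place 7 vCPU, 25 vCPU left
host 6: place 6 vCPU, 19 vCPU left
host 1: place 2 vCPU, 1 vCPU left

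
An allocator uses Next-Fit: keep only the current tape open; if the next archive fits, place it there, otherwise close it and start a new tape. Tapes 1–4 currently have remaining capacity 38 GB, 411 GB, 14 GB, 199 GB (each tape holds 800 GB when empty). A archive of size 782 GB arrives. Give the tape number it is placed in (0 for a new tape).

0

Next-Fit only looks at tape 4, which has 199 GB free.
782 GB does not fit, so a new tape is opened.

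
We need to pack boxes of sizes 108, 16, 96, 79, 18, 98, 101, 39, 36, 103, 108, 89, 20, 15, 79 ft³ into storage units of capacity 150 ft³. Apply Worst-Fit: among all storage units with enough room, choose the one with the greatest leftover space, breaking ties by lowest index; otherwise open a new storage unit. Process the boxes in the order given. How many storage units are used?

Put 108 ft³ in storage unit 1; 42 ft³ remain.
Put 16 ft³ in storage unit 1; 26 ft³ remain.
Put 96 ft³ in storage unit 2; 54 ft³ remain.
Put 79 ft³ in storage unit 3; 71 ft³ remain.
Put 18 ft³ in storage unit 3; 53 ft³ remain.
Put 98 ft³ in storage unit 4; 52 ft³ remain.
Put 101 ft³ in storage unit 5; 49 ft³ remain.
Put 39 ft³ in storage unit 2; 15 ft³ remain.
Put 36 ft³ in storage unit 3; 17 ft³ remain.
Put 103 ft³ in storage unit 6; 47 ft³ remain.
Put 108 ft³ in storage unit 7; 42 ft³ remain.
Put 89 ft³ in storage unit 8; 61 ft³ remain.
Put 20 ft³ in storage unit 8; 41 ft³ remain.
Put 15 ft³ in storage unit 4; 37 ft³ remain.
Put 79 ft³ in storage unit 9; 71 ft³ remain.
Final storage units: [108,16] [96,39] [79,18,36] [98,15] [101] [103] [108] [89,20] [79].

9 storage units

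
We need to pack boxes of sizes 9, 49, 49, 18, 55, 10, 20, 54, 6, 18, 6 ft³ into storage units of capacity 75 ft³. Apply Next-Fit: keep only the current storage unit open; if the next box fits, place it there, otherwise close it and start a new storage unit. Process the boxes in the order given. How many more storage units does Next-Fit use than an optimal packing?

Next-Fit: [9,49] [49,18] [55,10] [20,54] [6,18,6] → 5 storage units.
Total size 294 ft³; any packing needs at least ⌈294/75⌉ = 4 storage units.
An optimal packing achieves that bound: [55,20] [54,18] [49,18,6] [49,10,9,6] → 4 storage units.
Excess: 5 − 4 = 1.

1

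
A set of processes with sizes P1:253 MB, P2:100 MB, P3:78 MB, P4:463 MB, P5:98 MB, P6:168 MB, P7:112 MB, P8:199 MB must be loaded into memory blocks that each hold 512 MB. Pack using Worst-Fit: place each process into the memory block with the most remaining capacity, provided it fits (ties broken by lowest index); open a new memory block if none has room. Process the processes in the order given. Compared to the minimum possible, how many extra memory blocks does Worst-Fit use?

1

Worst-Fit: [253,100,78] [463] [98,168,112] [199] → 4 memory blocks.
Total size 1471 MB; any packing needs at least ⌈1471/512⌉ = 3 memory blocks.
An optimal packing achieves that bound: [463] [253,168,78] [199,112,100,98] → 3 memory blocks.
Excess: 4 − 3 = 1.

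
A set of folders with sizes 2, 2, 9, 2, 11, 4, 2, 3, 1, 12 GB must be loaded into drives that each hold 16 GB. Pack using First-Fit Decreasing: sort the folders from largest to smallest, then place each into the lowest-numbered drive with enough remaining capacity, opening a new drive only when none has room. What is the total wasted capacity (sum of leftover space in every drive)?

0

Sorted descending: 12, 11, 9, 4, 3, 2, 2, 2, 2, 1.
12 GB → drive 1 (remaining 4 GB)
11 GB → drive 2 (remaining 5 GB)
9 GB → drive 3 (remaining 7 GB)
4 GB → drive 1 (remaining 0 GB)
3 GB → drive 2 (remaining 2 GB)
2 GB → drive 2 (remaining 0 GB)
2 GB → drive 3 (remaining 5 GB)
2 GB → drive 3 (remaining 3 GB)
2 GB → drive 3 (remaining 1 GB)
1 GB → drive 3 (remaining 0 GB)
3 drives × 16 GB = 48 GB; used 48 GB; unused 0 GB.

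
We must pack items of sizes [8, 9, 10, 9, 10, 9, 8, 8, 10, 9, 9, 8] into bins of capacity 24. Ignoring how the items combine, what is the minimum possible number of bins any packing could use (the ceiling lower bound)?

Total size = 8 + 9 + 10 + 9 + 10 + 9 + 8 + 8 + 10 + 9 + 9 + 8 = 107.
⌈107 / 24⌉ = 5.

5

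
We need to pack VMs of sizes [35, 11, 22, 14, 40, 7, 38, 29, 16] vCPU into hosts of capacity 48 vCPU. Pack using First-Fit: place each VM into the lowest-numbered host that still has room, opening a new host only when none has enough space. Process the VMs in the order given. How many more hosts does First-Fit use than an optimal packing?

First-Fit: [35,11] [22,14,7] [40] [38] [29,16] → 5 hosts.
Total size 212 vCPU; any packing needs at least ⌈212/48⌉ = 5 hosts.
So 5 is already optimal.

0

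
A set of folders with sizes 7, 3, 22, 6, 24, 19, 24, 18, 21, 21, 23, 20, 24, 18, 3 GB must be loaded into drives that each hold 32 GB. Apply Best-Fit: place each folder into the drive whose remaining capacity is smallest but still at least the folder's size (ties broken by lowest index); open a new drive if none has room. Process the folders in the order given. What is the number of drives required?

Put 7 GB in drive 1; 25 GB remain.
Put 3 GB in drive 1; 22 GB remain.
Put 22 GB in drive 1; 0 GB remain.
Put 6 GB in drive 2; 26 GB remain.
Put 24 GB in drive 2; 2 GB remain.
Put 19 GB in drive 3; 13 GB remain.
Put 24 GB in drive 4; 8 GB remain.
Put 18 GB in drive 5; 14 GB remain.
Put 21 GB in drive 6; 11 GB remain.
Put 21 GB in drive 7; 11 GB remain.
Put 23 GB in drive 8; 9 GB remain.
Put 20 GB in drive 9; 12 GB remain.
Put 24 GB in drive 10; 8 GB remain.
Put 18 GB in drive 11; 14 GB remain.
Put 3 GB in drive 4; 5 GB remain.
Final drives: [7,3,22] [6,24] [19] [24,3] [18] [21] [21] [23] [20] [24] [18].

11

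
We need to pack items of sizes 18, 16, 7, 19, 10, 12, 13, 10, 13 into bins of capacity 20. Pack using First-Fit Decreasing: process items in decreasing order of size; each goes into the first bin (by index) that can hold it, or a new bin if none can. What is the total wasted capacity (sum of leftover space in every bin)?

Sorted descending: 19, 18, 16, 13, 13, 12, 10, 10, 7.
19 → bin 1 (remaining 1)
18 → bin 2 (remaining 2)
16 → bin 3 (remaining 4)
13 → bin 4 (remaining 7)
13 → bin 5 (remaining 7)
12 → bin 6 (remaining 8)
10 → bin 7 (remaining 10)
10 → bin 7 (remaining 0)
7 → bin 4 (remaining 0)
7 bins × 20 = 140; used 118; unused 22.

22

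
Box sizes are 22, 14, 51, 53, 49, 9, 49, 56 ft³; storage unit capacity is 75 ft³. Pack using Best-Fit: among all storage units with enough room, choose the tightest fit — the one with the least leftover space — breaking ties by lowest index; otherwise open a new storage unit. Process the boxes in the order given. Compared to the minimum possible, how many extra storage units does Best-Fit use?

1

Best-Fit: [22,14] [51] [53,9] [49] [49] [56] → 6 storage units.
Total size 303 ft³; any packing needs at least ⌈303/75⌉ = 5 storage units.
An optimal packing achieves that bound: [56,14] [53,22] [51,9] [49] [49] → 5 storage units.
Excess: 6 − 5 = 1.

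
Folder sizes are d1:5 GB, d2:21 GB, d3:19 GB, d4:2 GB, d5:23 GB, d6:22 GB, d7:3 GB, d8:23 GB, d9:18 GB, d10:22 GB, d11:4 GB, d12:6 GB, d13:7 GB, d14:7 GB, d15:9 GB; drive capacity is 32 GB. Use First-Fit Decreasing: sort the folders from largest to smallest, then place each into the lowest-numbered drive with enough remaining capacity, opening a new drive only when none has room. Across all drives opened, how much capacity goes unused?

33

Sorted descending: 23, 23, 22, 22, 21, 19, 18, 9, 7, 7, 6, 5, 4, 3, 2.
23 GB → drive 1 (remaining 9 GB)
23 GB → drive 2 (remaining 9 GB)
22 GB → drive 3 (remaining 10 GB)
22 GB → drive 4 (remaining 10 GB)
21 GB → drive 5 (remaining 11 GB)
19 GB → drive 6 (remaining 13 GB)
18 GB → drive 7 (remaining 14 GB)
9 GB → drive 1 (remaining 0 GB)
7 GB → drive 2 (remaining 2 GB)
7 GB → drive 3 (remaining 3 GB)
6 GB → drive 4 (remaining 4 GB)
5 GB → drive 5 (remaining 6 GB)
4 GB → drive 4 (remaining 0 GB)
3 GB → drive 3 (remaining 0 GB)
2 GB → drive 2 (remaining 0 GB)
7 drives × 32 GB = 224 GB; used 191 GB; unused 33 GB.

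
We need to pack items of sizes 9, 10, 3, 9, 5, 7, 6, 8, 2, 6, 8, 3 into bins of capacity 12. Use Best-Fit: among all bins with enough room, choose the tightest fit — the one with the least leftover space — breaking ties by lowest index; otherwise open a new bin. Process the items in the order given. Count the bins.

bin 1: place 9, 3 left
bin 2: place 10, 2 left
bin 1: place 3, 0 left
bin 3: place 9, 3 left
bin 4: place 5, 7 left
bin 4: place 7, 0 left
bin 5: place 6, 6 left
bin 6: place 8, 4 left
bin 2: place 2, 0 left
bin 5: place 6, 0 left
bin 7: place 8, 4 left
bin 3: place 3, 0 left
Final bins: [9,3] [10,2] [9,3] [5,7] [6,6] [8] [8].

7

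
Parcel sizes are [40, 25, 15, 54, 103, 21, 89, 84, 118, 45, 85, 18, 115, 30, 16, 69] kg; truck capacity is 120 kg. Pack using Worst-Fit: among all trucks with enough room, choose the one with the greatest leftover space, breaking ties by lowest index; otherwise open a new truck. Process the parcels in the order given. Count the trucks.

40 kg → truck 1 (remaining 80 kg)
25 kg → truck 1 (remaining 55 kg)
15 kg → truck 1 (remaining 40 kg)
54 kg → truck 2 (remaining 66 kg)
103 kg → truck 3 (remaining 17 kg)
21 kg → truck 2 (remaining 45 kg)
89 kg → truck 4 (remaining 31 kg)
84 kg → truck 5 (remaining 36 kg)
118 kg → truck 6 (remaining 2 kg)
45 kg → truck 2 (remaining 0 kg)
85 kg → truck 7 (remaining 35 kg)
18 kg → truck 1 (remaining 22 kg)
115 kg → truck 8 (remaining 5 kg)
30 kg → truck 5 (remaining 6 kg)
16 kg → truck 7 (remaining 19 kg)
69 kg → truck 9 (remaining 51 kg)
Final trucks: [40,25,15,18] [54,21,45] [103] [89] [84,30] [118] [85,16] [115] [69].

9 trucks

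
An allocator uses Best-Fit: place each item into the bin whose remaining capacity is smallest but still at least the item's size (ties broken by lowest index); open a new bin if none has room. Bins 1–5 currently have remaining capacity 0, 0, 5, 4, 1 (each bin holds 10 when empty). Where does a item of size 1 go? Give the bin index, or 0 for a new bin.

5

Bins with room: bin 3 (5), bin 4 (4), bin 5 (1).
Tightest fit is bin 5 with 1 free.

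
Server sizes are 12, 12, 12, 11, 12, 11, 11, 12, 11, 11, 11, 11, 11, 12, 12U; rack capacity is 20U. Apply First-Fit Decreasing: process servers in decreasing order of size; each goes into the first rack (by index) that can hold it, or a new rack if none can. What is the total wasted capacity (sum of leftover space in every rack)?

Sorted descending: 12, 12, 12, 12, 12, 12, 12, 11, 11, 11, 11, 11, 11, 11, 11.
12U → rack 1 (remaining 8U)
12U → rack 2 (remaining 8U)
12U → rack 3 (remaining 8U)
12U → rack 4 (remaining 8U)
12U → rack 5 (remaining 8U)
12U → rack 6 (remaining 8U)
12U → rack 7 (remaining 8U)
11U → rack 8 (remaining 9U)
11U → rack 9 (remaining 9U)
11U → rack 10 (remaining 9U)
11U → rack 11 (remaining 9U)
11U → rack 12 (remaining 9U)
11U → rack 13 (remaining 9U)
11U → rack 14 (remaining 9U)
11U → rack 15 (remaining 9U)
15 racks × 20U = 300U; used 172U; unused 128U.

128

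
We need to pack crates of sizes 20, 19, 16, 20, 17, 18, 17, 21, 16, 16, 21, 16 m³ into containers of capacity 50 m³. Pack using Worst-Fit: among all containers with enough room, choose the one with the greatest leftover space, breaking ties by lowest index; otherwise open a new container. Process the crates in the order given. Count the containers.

Put 20 m³ in container 1; 30 m³ remain.
Put 19 m³ in container 1; 11 m³ remain.
Put 16 m³ in container 2; 34 m³ remain.
Put 20 m³ in container 2; 14 m³ remain.
Put 17 m³ in container 3; 33 m³ remain.
Put 18 m³ in container 3; 15 m³ remain.
Put 17 m³ in container 4; 33 m³ remain.
Put 21 m³ in container 4; 12 m³ remain.
Put 16 m³ in container 5; 34 m³ remain.
Put 16 m³ in container 5; 18 m³ remain.
Put 21 m³ in container 6; 29 m³ remain.
Put 16 m³ in container 6; 13 m³ remain.
Final containers: [20,19] [16,20] [17,18] [17,21] [16,16] [21,16].

6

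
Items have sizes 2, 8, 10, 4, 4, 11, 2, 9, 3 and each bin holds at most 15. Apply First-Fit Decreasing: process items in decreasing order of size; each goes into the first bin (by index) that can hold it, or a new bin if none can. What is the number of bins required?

Sorted descending: 11, 10, 9, 8, 4, 4, 3, 2, 2.
11 → bin 1 (remaining 4)
10 → bin 2 (remaining 5)
9 → bin 3 (remaining 6)
8 → bin 4 (remaining 7)
4 → bin 1 (remaining 0)
4 → bin 2 (remaining 1)
3 → bin 3 (remaining 3)
2 → bin 3 (remaining 1)
2 → bin 4 (remaining 5)

4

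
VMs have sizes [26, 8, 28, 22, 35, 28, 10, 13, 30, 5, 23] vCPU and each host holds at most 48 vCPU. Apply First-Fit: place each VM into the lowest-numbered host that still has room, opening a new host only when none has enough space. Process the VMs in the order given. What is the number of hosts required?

Put 26 vCPU in host 1; 22 vCPU remain.
Put 8 vCPU in host 1; 14 vCPU remain.
Put 28 vCPU in host 2; 20 vCPU remain.
Put 22 vCPU in host 3; 26 vCPU remain.
Put 35 vCPU in host 4; 13 vCPU remain.
Put 28 vCPU in host 5; 20 vCPU remain.
Put 10 vCPU in host 1; 4 vCPU remain.
Put 13 vCPU in host 2; 7 vCPU remain.
Put 30 vCPU in host 6; 18 vCPU remain.
Put 5 vCPU in host 2; 2 vCPU remain.
Put 23 vCPU in host 3; 3 vCPU remain.

6 hosts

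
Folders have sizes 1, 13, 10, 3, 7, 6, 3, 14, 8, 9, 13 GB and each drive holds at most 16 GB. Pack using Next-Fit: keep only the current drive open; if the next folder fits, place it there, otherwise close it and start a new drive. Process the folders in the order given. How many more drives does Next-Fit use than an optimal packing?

Next-Fit: [1,13] [10,3] [7,6,3] [14] [8] [9] [13] → 7 drives.
Total size 87 GB; any packing needs at least ⌈87/16⌉ = 6 drives.
An optimal packing achieves that bound: [14,1] [13,3] [13,3] [10,6] [9,7] [8] → 6 drives.
Excess: 7 − 6 = 1.

1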